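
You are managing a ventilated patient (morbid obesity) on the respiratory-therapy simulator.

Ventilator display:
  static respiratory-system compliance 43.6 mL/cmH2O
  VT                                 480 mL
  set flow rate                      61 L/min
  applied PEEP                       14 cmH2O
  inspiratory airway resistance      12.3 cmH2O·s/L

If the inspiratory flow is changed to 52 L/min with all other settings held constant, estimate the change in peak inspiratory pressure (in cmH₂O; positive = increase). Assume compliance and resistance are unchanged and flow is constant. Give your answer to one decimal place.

-1.8

Flow: 61 L/min ÷ 60 = 1.0167 L/s.
New flow: 52 L/min ÷ 60 = 0.8667 L/s.
PIP = Vt/C + R·V̇ + PEEP (constant-flow equation of motion).
Only the resistive term changes: ΔPIP = R × ΔV̇ = 12.3 × (0.8667 − 1.0167) = 12.3 × -0.15 = -1.845 cmH2O.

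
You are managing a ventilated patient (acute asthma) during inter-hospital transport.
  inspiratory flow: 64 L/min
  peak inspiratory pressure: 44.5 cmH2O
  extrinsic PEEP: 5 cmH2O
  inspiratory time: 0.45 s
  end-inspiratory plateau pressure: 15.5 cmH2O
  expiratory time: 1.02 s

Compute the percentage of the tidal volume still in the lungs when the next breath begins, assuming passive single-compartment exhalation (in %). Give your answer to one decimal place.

44.0

Flow: 64 L/min ÷ 60 = 1.0667 L/s.
Vt = flow × Ti = 1.0667 L/s × 0.45 s × 1000 mL/L = 480.02 mL.
R = (PIP − Pplat)/V̇ = (44.5 − 15.5) / 1.0667 = 29.0/1.0667 = 27.187 cmH2O·s/L.
C = Vt/(Pplat − PEEP) = 480.02 / (15.5 − 5) = 480.02/10.5 = 45.716 mL/cmH2O.
τ = R × C = 27.187 × 0.04572 L/cmH2O = 1.243 s.
Fraction remaining at end-expiration = e^(−Te/τ) = e^(−1.02/1.243) = 0.4402 → 44.02%.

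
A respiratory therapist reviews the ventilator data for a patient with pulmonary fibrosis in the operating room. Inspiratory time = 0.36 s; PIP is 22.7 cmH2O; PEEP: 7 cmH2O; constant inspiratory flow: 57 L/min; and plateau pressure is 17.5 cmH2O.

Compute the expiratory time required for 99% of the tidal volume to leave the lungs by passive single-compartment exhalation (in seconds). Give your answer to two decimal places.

0.82

Flow: 57 L/min ÷ 60 = 0.95 L/s.
Vt = flow × Ti = 0.95 L/s × 0.36 s × 1000 mL/L = 342.0 mL.
R = (PIP − Pplat)/V̇ = (22.7 − 17.5) / 0.95 = 5.2/0.95 = 5.474 cmH2O·s/L.
C = Vt/(Pplat − PEEP) = 342.0 / (17.5 − 7) = 342.0/10.5 = 32.571 mL/cmH2O.
τ = R × C = 5.474 × 0.03257 L/cmH2O = 0.1783 s.
t = −τ·ln(1 − 0.99) = −0.1783·ln(0.01) = 0.8211 s.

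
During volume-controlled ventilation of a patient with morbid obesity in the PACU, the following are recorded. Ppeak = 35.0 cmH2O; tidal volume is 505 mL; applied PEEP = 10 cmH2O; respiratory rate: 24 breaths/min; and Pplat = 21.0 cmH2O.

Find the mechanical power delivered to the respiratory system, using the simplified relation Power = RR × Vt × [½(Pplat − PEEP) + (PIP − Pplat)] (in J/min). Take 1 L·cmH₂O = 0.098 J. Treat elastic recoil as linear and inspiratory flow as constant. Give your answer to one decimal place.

Per-breath work = Vt × [½(Pplat−PEEP) + (PIP−Pplat)] = 0.505 × [0.5×11.0 + 14.0] = 0.505 × 19.5 = 9.848 L·cmH2O.
Power = 24 × 9.848 = 236.35 L·cmH2O/min.
× 0.098 J/(L·cmH2O) → 23.162 J/min.

23.2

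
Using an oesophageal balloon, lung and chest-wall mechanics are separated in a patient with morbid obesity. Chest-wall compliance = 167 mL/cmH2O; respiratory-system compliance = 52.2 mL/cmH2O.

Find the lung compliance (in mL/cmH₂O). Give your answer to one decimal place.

1/CL = 1/Crs − 1/Ccw.
1/CL = 1/52.2 − 1/167 = 0.01317.
CL = 75.93 mL/cmH2O.

75.9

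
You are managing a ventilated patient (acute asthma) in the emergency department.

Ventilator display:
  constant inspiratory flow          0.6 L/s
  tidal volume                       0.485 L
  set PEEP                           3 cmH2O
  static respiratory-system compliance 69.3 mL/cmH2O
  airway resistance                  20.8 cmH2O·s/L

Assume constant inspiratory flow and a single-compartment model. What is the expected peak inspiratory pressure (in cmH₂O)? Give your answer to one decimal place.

22.5

Equation of motion (constant flow): PIP = Vt/C + R·V̇ + PEEP.
PIP = 485/69.3 + 20.8×0.6 + 3 = 6.999 + 12.48 + 3 = 22.479 cmH2O.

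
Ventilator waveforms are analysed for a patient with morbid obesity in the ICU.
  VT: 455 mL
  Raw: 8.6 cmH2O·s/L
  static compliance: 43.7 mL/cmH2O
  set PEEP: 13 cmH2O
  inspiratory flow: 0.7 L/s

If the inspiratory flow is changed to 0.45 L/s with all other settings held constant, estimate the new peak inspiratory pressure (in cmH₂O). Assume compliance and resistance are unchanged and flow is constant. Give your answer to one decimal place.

PIP = Vt/C + R·V̇ + PEEP (constant-flow equation of motion).
Only the resistive term changes: ΔPIP = R × ΔV̇ = 8.6 × (0.45 − 0.7) = 8.6 × -0.25 = -2.15 cmH2O.
Original PIP = 455/43.7 + 8.6×0.7 + 13 = 29.432 cmH2O; new PIP = 29.432 + (-2.15) = 27.282 cmH2O.

27.3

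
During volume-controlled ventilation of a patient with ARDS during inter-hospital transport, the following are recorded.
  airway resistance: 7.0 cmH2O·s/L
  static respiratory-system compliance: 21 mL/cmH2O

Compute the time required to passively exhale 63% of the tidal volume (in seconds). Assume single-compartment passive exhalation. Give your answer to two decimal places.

0.15

τ = R × C = 7.0 × 21 mL/cmH2O = 7.0 × 0.021 L/cmH2O = 0.147 s.
Exhaled fraction f = 1 − e^(−t/τ) → t = −τ·ln(1 − f) = −0.147·ln(0.37) = 0.1462 s.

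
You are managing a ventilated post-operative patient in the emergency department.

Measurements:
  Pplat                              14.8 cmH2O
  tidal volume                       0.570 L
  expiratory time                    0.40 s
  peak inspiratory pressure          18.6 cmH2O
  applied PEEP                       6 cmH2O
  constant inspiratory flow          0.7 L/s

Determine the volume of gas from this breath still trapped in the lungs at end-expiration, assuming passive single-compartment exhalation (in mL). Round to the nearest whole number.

183

R = (PIP − Pplat)/V̇ = (18.6 − 14.8) / 0.7 = 3.8/0.7 = 5.429 cmH2O·s/L.
C = Vt/(Pplat − PEEP) = 570.0 / (14.8 − 6) = 570.0/8.8 = 64.773 mL/cmH2O.
τ = R × C = 5.429 × 0.06477 L/cmH2O = 0.3516 s.
Fraction remaining = e^(−Te/τ) = e^(−0.40/0.3516) = 0.3206.
Trapped volume = 570.0 × 0.3206 = 182.74 mL.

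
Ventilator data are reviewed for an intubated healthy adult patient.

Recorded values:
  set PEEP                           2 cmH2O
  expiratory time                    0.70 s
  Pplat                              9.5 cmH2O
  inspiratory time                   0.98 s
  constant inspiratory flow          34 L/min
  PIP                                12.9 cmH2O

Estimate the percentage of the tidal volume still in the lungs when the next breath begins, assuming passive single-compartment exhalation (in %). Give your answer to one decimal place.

Flow: 34 L/min ÷ 60 = 0.5667 L/s.
Vt = flow × Ti = 0.5667 L/s × 0.98 s × 1000 mL/L = 555.37 mL.
R = (PIP − Pplat)/V̇ = (12.9 − 9.5) / 0.5667 = 3.4/0.5667 = 6.0 cmH2O·s/L.
C = Vt/(Pplat − PEEP) = 555.37 / (9.5 − 2) = 555.37/7.5 = 74.049 mL/cmH2O.
τ = R × C = 6.0 × 0.07405 L/cmH2O = 0.4443 s.
Fraction remaining at end-expiration = e^(−Te/τ) = e^(−0.70/0.4443) = 0.2069 → 20.69%.

20.7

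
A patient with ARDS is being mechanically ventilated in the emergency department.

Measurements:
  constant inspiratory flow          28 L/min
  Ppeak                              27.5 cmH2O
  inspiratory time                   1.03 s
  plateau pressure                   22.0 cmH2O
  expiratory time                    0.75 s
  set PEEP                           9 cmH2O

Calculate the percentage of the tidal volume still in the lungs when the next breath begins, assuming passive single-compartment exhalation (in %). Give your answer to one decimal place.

Flow: 28 L/min ÷ 60 = 0.4667 L/s.
Vt = flow × Ti = 0.4667 L/s × 1.03 s × 1000 mL/L = 480.7 mL.
R = (PIP − Pplat)/V̇ = (27.5 − 22.0) / 0.4667 = 5.5/0.4667 = 11.785 cmH2O·s/L.
C = Vt/(Pplat − PEEP) = 480.7 / (22.0 − 9) = 480.7/13.0 = 36.977 mL/cmH2O.
τ = R × C = 11.785 × 0.03698 L/cmH2O = 0.4358 s.
Fraction remaining at end-expiration = e^(−Te/τ) = e^(−0.75/0.4358) = 0.1789 → 17.89%.

17.9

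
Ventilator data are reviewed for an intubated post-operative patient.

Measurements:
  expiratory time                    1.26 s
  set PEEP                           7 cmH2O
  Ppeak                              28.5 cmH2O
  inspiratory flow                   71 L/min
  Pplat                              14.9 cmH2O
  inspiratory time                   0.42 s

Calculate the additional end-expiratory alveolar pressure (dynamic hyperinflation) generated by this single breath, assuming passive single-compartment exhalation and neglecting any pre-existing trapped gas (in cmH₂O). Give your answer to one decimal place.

1.4

Flow: 71 L/min ÷ 60 = 1.1833 L/s.
Vt = flow × Ti = 1.1833 L/s × 0.42 s × 1000 mL/L = 496.99 mL.
R = (PIP − Pplat)/V̇ = (28.5 − 14.9) / 1.1833 = 13.6/1.1833 = 11.493 cmH2O·s/L.
C = Vt/(Pplat − PEEP) = 496.99 / (14.9 − 7) = 496.99/7.9 = 62.91 mL/cmH2O.
τ = R × C = 11.493 × 0.06291 L/cmH2O = 0.723 s.
Fraction remaining = e^(−Te/τ) = e^(−1.26/0.723) = 0.175; trapped volume = 496.99 × 0.175 = 86.973 mL.
Additional alveolar pressure from trapping ≈ V_trapped / C = 86.973 / 62.91 = 1.382 cmH2O.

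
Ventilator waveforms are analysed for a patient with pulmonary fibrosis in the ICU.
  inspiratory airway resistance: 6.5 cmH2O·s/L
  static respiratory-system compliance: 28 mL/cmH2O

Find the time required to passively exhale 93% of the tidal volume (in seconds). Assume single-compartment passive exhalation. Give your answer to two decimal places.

0.48

τ = R × C = 6.5 × 28 mL/cmH2O = 6.5 × 0.028 L/cmH2O = 0.182 s.
Exhaled fraction f = 1 − e^(−t/τ) → t = −τ·ln(1 − f) = −0.182·ln(0.07) = 0.484 s.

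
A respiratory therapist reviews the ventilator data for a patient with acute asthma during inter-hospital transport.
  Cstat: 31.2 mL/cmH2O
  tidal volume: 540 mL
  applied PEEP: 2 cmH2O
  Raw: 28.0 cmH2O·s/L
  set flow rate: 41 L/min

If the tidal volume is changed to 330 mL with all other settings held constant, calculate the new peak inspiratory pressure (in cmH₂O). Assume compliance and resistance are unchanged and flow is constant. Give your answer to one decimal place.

Flow: 41 L/min ÷ 60 = 0.6833 L/s.
PIP = Vt/C + R·V̇ + PEEP (constant-flow equation of motion).
Only the elastic term changes: ΔPIP = ΔVt / C = (330 − 540) / 31.2 = -6.731 cmH2O.
Original PIP = 540/31.2 + 28.0×0.6833 + 2 = 38.44 cmH2O; new PIP = 38.44 + (-6.731) = 31.709 cmH2O.

31.7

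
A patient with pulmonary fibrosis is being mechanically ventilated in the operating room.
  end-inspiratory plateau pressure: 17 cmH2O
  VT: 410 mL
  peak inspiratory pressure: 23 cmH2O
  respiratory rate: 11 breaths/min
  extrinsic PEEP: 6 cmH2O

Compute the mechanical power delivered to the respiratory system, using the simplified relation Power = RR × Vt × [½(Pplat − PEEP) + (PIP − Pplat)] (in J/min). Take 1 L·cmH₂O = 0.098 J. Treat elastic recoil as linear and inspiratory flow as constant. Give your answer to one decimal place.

Per-breath work = Vt × [½(Pplat−PEEP) + (PIP−Pplat)] = 0.410 × [0.5×11.0 + 6.0] = 0.410 × 11.5 = 4.715 L·cmH2O.
Power = 11 × 4.715 = 51.865 L·cmH2O/min.
× 0.098 J/(L·cmH2O) → 5.083 J/min.

5.1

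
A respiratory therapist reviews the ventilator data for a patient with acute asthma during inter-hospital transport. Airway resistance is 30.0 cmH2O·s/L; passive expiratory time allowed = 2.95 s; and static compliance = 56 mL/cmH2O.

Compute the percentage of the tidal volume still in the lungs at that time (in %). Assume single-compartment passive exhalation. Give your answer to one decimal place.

τ = R × C = 30.0 × 56 mL/cmH2O = 30.0 × 0.056 L/cmH2O = 1.68 s.
Passive exhalation: V(t)/V₀ = e^(−t/τ) = e^(−2.95/1.68) = 0.1727.
Fraction remaining = 0.1727 → 17.27%.

17.3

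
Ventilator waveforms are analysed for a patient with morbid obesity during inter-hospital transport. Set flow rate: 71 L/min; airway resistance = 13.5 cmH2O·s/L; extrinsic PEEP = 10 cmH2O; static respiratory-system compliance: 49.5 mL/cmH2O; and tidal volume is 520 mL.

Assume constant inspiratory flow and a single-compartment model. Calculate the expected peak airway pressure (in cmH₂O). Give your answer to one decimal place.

36.5

Flow: 71 L/min ÷ 60 = 1.1833 L/s.
Equation of motion (constant flow): PIP = Vt/C + R·V̇ + PEEP.
PIP = 520/49.5 + 13.5×1.1833 + 10 = 10.505 + 15.975 + 10 = 36.48 cmH2O.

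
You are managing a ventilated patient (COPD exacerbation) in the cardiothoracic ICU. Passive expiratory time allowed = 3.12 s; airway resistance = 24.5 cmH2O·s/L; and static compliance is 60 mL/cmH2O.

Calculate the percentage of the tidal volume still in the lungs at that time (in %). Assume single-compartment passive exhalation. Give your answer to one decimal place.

τ = R × C = 24.5 × 60 mL/cmH2O = 24.5 × 0.060 L/cmH2O = 1.47 s.
Passive exhalation: V(t)/V₀ = e^(−t/τ) = e^(−3.12/1.47) = 0.1197.
Fraction remaining = 0.1197 → 11.97%.

12.0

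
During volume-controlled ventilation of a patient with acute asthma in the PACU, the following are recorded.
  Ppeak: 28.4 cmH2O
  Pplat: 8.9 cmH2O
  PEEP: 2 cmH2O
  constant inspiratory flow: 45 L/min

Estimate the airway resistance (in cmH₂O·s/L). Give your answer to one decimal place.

26.0

Flow: 45 L/min ÷ 60 = 0.75 L/s.
Raw = (PIP − Pplat) / flow = (28.4 − 8.9) / 0.75 = 19.5 / 0.75 = 26.0 cmH2O·s/L.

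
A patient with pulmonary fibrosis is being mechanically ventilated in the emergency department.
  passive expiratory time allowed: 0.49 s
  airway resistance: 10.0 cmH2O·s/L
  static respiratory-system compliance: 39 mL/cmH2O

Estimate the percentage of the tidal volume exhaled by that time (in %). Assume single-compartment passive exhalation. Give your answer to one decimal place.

τ = R × C = 10.0 × 39 mL/cmH2O = 10.0 × 0.039 L/cmH2O = 0.39 s.
Passive exhalation: V(t)/V₀ = e^(−t/τ) = e^(−0.49/0.39) = 0.2847.
Fraction exhaled = 1 − 0.2847 = 0.7153 → 71.53%.

71.5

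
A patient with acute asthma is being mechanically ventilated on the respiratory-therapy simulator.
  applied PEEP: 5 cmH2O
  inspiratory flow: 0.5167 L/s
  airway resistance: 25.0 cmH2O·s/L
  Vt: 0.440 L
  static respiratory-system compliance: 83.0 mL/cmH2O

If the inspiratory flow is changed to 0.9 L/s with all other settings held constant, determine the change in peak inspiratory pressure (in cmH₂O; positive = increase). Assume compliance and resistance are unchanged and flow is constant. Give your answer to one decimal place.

PIP = Vt/C + R·V̇ + PEEP (constant-flow equation of motion).
Only the resistive term changes: ΔPIP = R × ΔV̇ = 25.0 × (0.9 − 0.5167) = 25.0 × 0.3833 = 9.583 cmH2O.

9.6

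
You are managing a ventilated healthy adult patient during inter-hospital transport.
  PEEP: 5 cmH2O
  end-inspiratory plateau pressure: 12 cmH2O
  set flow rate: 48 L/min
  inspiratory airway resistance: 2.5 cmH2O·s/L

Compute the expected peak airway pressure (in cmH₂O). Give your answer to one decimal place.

Flow: 48 L/min ÷ 60 = 0.8 L/s.
PIP = Pplat + Raw × flow = 12 + 2.5 × 0.8 = 12 + 2.0 = 14.0 cmH2O.

14.0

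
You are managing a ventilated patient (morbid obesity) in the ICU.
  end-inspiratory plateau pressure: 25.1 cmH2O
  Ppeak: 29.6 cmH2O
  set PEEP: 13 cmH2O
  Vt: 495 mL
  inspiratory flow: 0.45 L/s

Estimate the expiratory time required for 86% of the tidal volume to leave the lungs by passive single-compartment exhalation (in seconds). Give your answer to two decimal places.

R = (PIP − Pplat)/V̇ = (29.6 − 25.1) / 0.45 = 4.5/0.45 = 10.0 cmH2O·s/L.
C = Vt/(Pplat − PEEP) = 495.0 / (25.1 − 13) = 495.0/12.1 = 40.909 mL/cmH2O.
τ = R × C = 10.0 × 0.04091 L/cmH2O = 0.4091 s.
t = −τ·ln(1 − 0.86) = −0.4091·ln(0.14) = 0.8043 s.

0.80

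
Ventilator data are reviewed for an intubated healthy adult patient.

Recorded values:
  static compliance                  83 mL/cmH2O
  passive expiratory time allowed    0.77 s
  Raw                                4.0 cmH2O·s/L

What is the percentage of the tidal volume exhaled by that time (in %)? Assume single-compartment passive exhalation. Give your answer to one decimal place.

90.2

τ = R × C = 4.0 × 83 mL/cmH2O = 4.0 × 0.083 L/cmH2O = 0.332 s.
Passive exhalation: V(t)/V₀ = e^(−t/τ) = e^(−0.77/0.332) = 0.09834.
Fraction exhaled = 1 − 0.09834 = 0.9017 → 90.17%.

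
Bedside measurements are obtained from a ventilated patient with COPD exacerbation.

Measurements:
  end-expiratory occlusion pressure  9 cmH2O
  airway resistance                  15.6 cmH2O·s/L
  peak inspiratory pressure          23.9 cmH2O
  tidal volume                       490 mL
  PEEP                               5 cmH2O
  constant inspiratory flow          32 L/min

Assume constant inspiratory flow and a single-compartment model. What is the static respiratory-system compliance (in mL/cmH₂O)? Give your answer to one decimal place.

74.5

Flow: 32 L/min ÷ 60 = 0.5333 L/s.
Total PEEP = 9 cmH2O (set 5 + intrinsic 4); this is the baseline alveolar pressure.
Equation of motion (constant flow): PIP = Vt/C + R·V̇ + PEEP.
Vt/C = PIP − R·V̇ − PEEP = 23.9 − 15.6×0.5333 − 9 = 23.9 − 8.319 − 9 = 6.581 cmH2O.
C = Vt / 6.581 = 490 / 6.581 = 74.457 mL/cmH2O.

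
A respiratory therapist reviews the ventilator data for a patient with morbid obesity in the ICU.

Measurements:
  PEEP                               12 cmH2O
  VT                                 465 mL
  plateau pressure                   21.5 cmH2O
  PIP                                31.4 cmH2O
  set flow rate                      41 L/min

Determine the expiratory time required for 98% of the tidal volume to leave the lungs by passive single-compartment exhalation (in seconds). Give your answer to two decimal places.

Flow: 41 L/min ÷ 60 = 0.6833 L/s.
R = (PIP − Pplat)/V̇ = (31.4 − 21.5) / 0.6833 = 9.9/0.6833 = 14.489 cmH2O·s/L.
C = Vt/(Pplat − PEEP) = 465.0 / (21.5 − 12) = 465.0/9.5 = 48.947 mL/cmH2O.
τ = R × C = 14.489 × 0.04895 L/cmH2O = 0.7092 s.
t = −τ·ln(1 − 0.98) = −0.7092·ln(0.02) = 2.774 s.

2.77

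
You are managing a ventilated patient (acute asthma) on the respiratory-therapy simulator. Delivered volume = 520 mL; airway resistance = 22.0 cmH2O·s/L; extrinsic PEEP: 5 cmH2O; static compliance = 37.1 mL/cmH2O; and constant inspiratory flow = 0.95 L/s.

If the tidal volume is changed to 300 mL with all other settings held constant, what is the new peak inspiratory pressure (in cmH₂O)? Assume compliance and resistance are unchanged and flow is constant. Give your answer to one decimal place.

34.0

PIP = Vt/C + R·V̇ + PEEP (constant-flow equation of motion).
Only the elastic term changes: ΔPIP = ΔVt / C = (300 − 520) / 37.1 = -5.93 cmH2O.
Original PIP = 520/37.1 + 22.0×0.95 + 5 = 39.916 cmH2O; new PIP = 39.916 + (-5.93) = 33.986 cmH2O.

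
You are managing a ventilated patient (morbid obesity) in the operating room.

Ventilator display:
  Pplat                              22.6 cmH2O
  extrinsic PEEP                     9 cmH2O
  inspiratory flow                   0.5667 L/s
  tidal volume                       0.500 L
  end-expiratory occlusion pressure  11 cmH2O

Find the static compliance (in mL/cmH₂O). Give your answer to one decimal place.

43.1

End-expiratory occlusion gives total PEEP = 11 cmH2O (intrinsic PEEP = 11 − 9 = 2). Use total PEEP for the elastic gradient.
Cstat = Vt / (Pplat − PEEPtotal) = 500 / (22.6 − 11) = 500 / 11.6 = 43.103 mL/cmH2O.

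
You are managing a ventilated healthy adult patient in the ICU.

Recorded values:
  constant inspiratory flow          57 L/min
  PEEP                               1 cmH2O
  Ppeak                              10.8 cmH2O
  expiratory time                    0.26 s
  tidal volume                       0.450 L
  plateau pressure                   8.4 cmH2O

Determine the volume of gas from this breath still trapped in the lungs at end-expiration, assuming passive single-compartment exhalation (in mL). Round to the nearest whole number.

Flow: 57 L/min ÷ 60 = 0.95 L/s.
R = (PIP − Pplat)/V̇ = (10.8 − 8.4) / 0.95 = 2.4/0.95 = 2.526 cmH2O·s/L.
C = Vt/(Pplat − PEEP) = 450.0 / (8.4 − 1) = 450.0/7.4 = 60.811 mL/cmH2O.
τ = R × C = 2.526 × 0.06081 L/cmH2O = 0.1536 s.
Fraction remaining = e^(−Te/τ) = e^(−0.26/0.1536) = 0.184.
Trapped volume = 450.0 × 0.184 = 82.8 mL.

83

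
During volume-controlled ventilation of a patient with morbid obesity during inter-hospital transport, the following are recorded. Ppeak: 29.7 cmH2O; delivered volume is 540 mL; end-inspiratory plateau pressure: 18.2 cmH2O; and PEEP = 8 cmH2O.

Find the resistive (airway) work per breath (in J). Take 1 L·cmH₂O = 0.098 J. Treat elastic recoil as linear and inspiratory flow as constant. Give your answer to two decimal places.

With constant inspiratory flow the resistive pressure is constant at PIP − Pplat = 29.7 − 18.2 = 11.5 cmH2O, so resistive work = 11.5 × 0.540 = 6.21 L·cmH2O.
× 0.098 J/(L·cmH2O) → 0.6086 J.

0.61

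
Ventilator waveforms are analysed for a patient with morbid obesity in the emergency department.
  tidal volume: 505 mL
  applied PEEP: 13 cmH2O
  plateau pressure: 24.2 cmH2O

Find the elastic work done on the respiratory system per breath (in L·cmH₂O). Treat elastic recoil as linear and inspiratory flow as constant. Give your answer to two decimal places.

Elastic work ≈ ½ × (Pplat − PEEP) × Vt = 0.5 × (24.2 − 13) × 0.505 L = 0.5 × 11.2 × 0.505 = 2.828 L·cmH2O.

2.83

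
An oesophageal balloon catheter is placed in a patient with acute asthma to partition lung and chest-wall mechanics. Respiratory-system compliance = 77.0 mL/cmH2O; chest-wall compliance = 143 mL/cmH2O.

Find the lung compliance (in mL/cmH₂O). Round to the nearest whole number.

167

1/CL = 1/Crs − 1/Ccw.
1/CL = 1/77.0 − 1/143 = 0.005994.
CL = 166.83 mL/cmH2O.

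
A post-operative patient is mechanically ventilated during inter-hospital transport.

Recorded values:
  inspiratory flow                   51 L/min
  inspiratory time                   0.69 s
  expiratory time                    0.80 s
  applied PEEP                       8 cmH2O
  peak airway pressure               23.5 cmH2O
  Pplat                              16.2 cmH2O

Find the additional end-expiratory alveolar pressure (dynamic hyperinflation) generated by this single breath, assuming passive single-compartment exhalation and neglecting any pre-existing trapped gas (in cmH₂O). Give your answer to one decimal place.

2.2

Flow: 51 L/min ÷ 60 = 0.85 L/s.
Vt = flow × Ti = 0.85 L/s × 0.69 s × 1000 mL/L = 586.5 mL.
R = (PIP − Pplat)/V̇ = (23.5 − 16.2) / 0.85 = 7.3/0.85 = 8.588 cmH2O·s/L.
C = Vt/(Pplat − PEEP) = 586.5 / (16.2 − 8) = 586.5/8.2 = 71.524 mL/cmH2O.
τ = R × C = 8.588 × 0.07152 L/cmH2O = 0.6142 s.
Fraction remaining = e^(−Te/τ) = e^(−0.80/0.6142) = 0.2718; trapped volume = 586.5 × 0.2718 = 159.41 mL.
Additional alveolar pressure from trapping ≈ V_trapped / C = 159.41 / 71.524 = 2.229 cmH2O.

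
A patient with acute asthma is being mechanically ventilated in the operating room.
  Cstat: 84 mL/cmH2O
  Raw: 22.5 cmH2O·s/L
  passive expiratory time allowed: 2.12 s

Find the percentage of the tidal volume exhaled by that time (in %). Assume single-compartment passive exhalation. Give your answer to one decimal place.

τ = R × C = 22.5 × 84 mL/cmH2O = 22.5 × 0.084 L/cmH2O = 1.89 s.
Passive exhalation: V(t)/V₀ = e^(−t/τ) = e^(−2.12/1.89) = 0.3257.
Fraction exhaled = 1 − 0.3257 = 0.6743 → 67.43%.

67.4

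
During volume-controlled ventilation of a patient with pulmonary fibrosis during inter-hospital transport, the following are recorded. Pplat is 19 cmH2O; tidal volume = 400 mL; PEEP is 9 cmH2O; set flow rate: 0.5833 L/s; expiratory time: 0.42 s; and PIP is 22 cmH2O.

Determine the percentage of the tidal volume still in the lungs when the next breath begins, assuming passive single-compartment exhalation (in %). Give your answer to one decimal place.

13.0

R = (PIP − Pplat)/V̇ = (22 − 19) / 0.5833 = 3.0/0.5833 = 5.143 cmH2O·s/L.
C = Vt/(Pplat − PEEP) = 400.0 / (19 − 9) = 400.0/10.0 = 40.0 mL/cmH2O.
τ = R × C = 5.143 × 0.04 L/cmH2O = 0.2057 s.
Fraction remaining at end-expiration = e^(−Te/τ) = e^(−0.42/0.2057) = 0.1298 → 12.98%.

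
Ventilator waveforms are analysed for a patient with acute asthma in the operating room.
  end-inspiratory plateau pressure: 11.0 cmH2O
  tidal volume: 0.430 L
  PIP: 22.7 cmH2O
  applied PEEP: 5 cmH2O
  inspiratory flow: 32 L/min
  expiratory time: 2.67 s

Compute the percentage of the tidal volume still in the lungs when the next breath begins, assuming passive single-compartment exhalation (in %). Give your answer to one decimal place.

Flow: 32 L/min ÷ 60 = 0.5333 L/s.
R = (PIP − Pplat)/V̇ = (22.7 − 11.0) / 0.5333 = 11.7/0.5333 = 21.939 cmH2O·s/L.
C = Vt/(Pplat − PEEP) = 430.0 / (11.0 − 5) = 430.0/6.0 = 71.667 mL/cmH2O.
τ = R × C = 21.939 × 0.07167 L/cmH2O = 1.572 s.
Fraction remaining at end-expiration = e^(−Te/τ) = e^(−2.67/1.572) = 0.183 → 18.3%.

18.3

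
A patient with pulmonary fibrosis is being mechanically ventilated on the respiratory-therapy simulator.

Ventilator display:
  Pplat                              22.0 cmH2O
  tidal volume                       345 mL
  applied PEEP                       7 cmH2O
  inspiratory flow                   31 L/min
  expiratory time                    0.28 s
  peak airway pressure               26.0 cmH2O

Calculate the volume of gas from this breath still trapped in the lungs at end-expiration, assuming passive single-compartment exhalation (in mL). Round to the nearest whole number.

Flow: 31 L/min ÷ 60 = 0.5167 L/s.
R = (PIP − Pplat)/V̇ = (26.0 − 22.0) / 0.5167 = 4.0/0.5167 = 7.741 cmH2O·s/L.
C = Vt/(Pplat − PEEP) = 345.0 / (22.0 − 7) = 345.0/15.0 = 23.0 mL/cmH2O.
τ = R × C = 7.741 × 0.023 L/cmH2O = 0.178 s.
Fraction remaining = e^(−Te/τ) = e^(−0.28/0.178) = 0.2074.
Trapped volume = 345.0 × 0.2074 = 71.553 mL.

72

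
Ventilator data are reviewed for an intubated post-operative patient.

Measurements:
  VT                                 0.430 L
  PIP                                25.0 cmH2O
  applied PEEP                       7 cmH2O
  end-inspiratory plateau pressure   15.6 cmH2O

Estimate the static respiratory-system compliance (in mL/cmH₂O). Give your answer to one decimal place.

50.0

Cstat = Vt / (Pplat − PEEP) = 430 / (15.6 − 7) = 430 / 8.6 = 50.0 mL/cmH2O.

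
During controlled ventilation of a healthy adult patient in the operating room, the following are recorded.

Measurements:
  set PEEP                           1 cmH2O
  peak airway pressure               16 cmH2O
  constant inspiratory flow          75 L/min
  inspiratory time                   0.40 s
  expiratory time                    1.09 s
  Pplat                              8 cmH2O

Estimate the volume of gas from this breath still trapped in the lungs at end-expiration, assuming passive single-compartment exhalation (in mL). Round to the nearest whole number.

46

Flow: 75 L/min ÷ 60 = 1.25 L/s.
Vt = flow × Ti = 1.25 L/s × 0.40 s × 1000 mL/L = 500.0 mL.
R = (PIP − Pplat)/V̇ = (16 − 8) / 1.25 = 8.0/1.25 = 6.4 cmH2O·s/L.
C = Vt/(Pplat − PEEP) = 500.0 / (8 − 1) = 500.0/7.0 = 71.429 mL/cmH2O.
τ = R × C = 6.4 × 0.07143 L/cmH2O = 0.4572 s.
Fraction remaining = e^(−Te/τ) = e^(−1.09/0.4572) = 0.09217.
Trapped volume = 500.0 × 0.09217 = 46.085 mL.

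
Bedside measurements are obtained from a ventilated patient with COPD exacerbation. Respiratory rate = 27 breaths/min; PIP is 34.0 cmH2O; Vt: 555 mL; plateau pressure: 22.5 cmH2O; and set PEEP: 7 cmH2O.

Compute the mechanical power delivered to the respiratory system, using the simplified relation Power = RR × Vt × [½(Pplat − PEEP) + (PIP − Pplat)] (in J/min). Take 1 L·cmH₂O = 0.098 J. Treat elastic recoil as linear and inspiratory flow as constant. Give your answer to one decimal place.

28.3

Per-breath work = Vt × [½(Pplat−PEEP) + (PIP−Pplat)] = 0.555 × [0.5×15.5 + 11.5] = 0.555 × 19.25 = 10.684 L·cmH2O.
Power = 27 × 10.684 = 288.47 L·cmH2O/min.
× 0.098 J/(L·cmH2O) → 28.27 J/min.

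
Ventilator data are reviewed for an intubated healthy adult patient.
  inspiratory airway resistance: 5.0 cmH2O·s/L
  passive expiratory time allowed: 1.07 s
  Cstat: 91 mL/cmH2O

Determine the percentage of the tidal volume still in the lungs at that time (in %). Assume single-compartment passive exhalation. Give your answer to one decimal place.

9.5

τ = R × C = 5.0 × 91 mL/cmH2O = 5.0 × 0.091 L/cmH2O = 0.455 s.
Passive exhalation: V(t)/V₀ = e^(−t/τ) = e^(−1.07/0.455) = 0.09521.
Fraction remaining = 0.09521 → 9.521%.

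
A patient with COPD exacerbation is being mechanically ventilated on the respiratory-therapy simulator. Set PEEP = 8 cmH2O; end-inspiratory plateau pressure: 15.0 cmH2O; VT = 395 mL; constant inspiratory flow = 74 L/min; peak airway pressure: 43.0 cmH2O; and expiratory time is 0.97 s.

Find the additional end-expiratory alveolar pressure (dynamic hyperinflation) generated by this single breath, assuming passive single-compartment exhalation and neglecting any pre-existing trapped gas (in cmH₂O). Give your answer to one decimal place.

Flow: 74 L/min ÷ 60 = 1.2333 L/s.
R = (PIP − Pplat)/V̇ = (43.0 − 15.0) / 1.2333 = 28.0/1.2333 = 22.703 cmH2O·s/L.
C = Vt/(Pplat − PEEP) = 395.0 / (15.0 − 8) = 395.0/7.0 = 56.429 mL/cmH2O.
τ = R × C = 22.703 × 0.05643 L/cmH2O = 1.281 s.
Fraction remaining = e^(−Te/τ) = e^(−0.97/1.281) = 0.469; trapped volume = 395.0 × 0.469 = 185.26 mL.
Additional alveolar pressure from trapping ≈ V_trapped / C = 185.26 / 56.429 = 3.283 cmH2O.

3.3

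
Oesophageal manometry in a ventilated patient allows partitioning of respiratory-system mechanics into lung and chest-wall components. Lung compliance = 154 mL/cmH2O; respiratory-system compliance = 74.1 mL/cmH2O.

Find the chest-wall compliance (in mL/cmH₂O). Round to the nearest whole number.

1/Ccw = 1/Crs − 1/CL.
1/Ccw = 1/74.1 − 1/154 = 0.007002.
Ccw = 142.82 mL/cmH2O.

143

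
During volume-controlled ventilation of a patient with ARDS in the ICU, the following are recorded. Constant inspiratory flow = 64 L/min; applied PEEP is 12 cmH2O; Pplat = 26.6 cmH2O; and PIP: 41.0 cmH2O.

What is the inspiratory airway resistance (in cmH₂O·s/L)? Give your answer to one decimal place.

Flow: 64 L/min ÷ 60 = 1.0667 L/s.
Raw = (PIP − Pplat) / flow = (41.0 − 26.6) / 1.0667 = 14.4 / 1.0667 = 13.5 cmH2O·s/L.

13.5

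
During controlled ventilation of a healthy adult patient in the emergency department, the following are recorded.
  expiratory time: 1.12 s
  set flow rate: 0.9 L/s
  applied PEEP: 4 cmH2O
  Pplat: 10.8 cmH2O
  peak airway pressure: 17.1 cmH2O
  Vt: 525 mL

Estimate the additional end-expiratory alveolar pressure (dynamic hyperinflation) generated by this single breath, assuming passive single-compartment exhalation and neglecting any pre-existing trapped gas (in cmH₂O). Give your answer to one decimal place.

0.9

R = (PIP − Pplat)/V̇ = (17.1 − 10.8) / 0.9 = 6.3/0.9 = 7.0 cmH2O·s/L.
C = Vt/(Pplat − PEEP) = 525.0 / (10.8 − 4) = 525.0/6.8 = 77.206 mL/cmH2O.
τ = R × C = 7.0 × 0.07721 L/cmH2O = 0.5405 s.
Fraction remaining = e^(−Te/τ) = e^(−1.12/0.5405) = 0.1259; trapped volume = 525.0 × 0.1259 = 66.098 mL.
Additional alveolar pressure from trapping ≈ V_trapped / C = 66.098 / 77.206 = 0.8561 cmH2O.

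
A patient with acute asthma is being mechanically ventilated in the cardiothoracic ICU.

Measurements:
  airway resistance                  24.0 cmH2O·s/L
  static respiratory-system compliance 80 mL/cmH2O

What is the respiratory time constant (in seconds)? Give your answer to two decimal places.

τ = R × C = 24.0 × 80 mL/cmH2O = 24.0 × 0.080 L/cmH2O = 1.92 s.

1.92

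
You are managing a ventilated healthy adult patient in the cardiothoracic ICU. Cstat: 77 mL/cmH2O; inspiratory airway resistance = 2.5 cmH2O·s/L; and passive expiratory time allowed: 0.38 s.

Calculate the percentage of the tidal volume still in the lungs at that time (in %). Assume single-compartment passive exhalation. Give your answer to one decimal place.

13.9

τ = R × C = 2.5 × 77 mL/cmH2O = 2.5 × 0.077 L/cmH2O = 0.1925 s.
Passive exhalation: V(t)/V₀ = e^(−t/τ) = e^(−0.38/0.1925) = 0.1389.
Fraction remaining = 0.1389 → 13.89%.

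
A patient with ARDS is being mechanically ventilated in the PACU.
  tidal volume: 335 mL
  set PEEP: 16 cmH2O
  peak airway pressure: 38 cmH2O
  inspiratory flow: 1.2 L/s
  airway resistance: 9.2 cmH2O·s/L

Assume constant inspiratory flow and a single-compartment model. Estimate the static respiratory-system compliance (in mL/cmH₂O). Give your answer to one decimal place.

30.6

Equation of motion (constant flow): PIP = Vt/C + R·V̇ + PEEP.
Vt/C = PIP − R·V̇ − PEEP = 38 − 9.2×1.2 − 16 = 38 − 11.04 − 16 = 10.96 cmH2O.
C = Vt / 10.96 = 335 / 10.96 = 30.566 mL/cmH2O.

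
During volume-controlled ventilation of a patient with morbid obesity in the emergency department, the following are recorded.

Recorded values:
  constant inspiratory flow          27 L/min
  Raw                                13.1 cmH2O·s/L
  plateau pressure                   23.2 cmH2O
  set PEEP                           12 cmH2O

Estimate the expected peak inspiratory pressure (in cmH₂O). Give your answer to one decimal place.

Flow: 27 L/min ÷ 60 = 0.45 L/s.
PIP = Pplat + Raw × flow = 23.2 + 13.1 × 0.45 = 23.2 + 5.895 = 29.095 cmH2O.

29.1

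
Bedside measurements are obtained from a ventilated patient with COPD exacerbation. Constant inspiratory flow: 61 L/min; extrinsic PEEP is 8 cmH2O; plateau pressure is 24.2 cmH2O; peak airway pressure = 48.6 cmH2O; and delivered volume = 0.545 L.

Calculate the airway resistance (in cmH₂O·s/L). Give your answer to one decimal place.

Flow: 61 L/min ÷ 60 = 1.0167 L/s.
Raw = (PIP − Pplat) / flow = (48.6 − 24.2) / 1.0167 = 24.4 / 1.0167 = 23.999 cmH2O·s/L.

24.0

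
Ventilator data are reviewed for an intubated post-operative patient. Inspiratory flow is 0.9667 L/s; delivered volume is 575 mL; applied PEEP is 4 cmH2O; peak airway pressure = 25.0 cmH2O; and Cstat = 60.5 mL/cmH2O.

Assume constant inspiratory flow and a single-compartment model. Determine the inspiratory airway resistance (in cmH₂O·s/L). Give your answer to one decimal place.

11.9

Equation of motion (constant flow): PIP = Vt/C + R·V̇ + PEEP.
R·V̇ = PIP − Vt/C − PEEP = 25.0 − 575/60.5 − 4 = 25.0 − 9.504 − 4 = 11.496 cmH2O.
R = 11.496 / 0.9667 = 11.892 cmH2O·s/L.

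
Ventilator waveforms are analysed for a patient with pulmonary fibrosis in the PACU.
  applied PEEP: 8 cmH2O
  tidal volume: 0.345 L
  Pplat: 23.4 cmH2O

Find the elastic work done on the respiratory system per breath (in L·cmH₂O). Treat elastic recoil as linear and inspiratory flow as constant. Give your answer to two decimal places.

Elastic work ≈ ½ × (Pplat − PEEP) × Vt = 0.5 × (23.4 − 8) × 0.345 L = 0.5 × 15.4 × 0.345 = 2.657 L·cmH2O.

2.66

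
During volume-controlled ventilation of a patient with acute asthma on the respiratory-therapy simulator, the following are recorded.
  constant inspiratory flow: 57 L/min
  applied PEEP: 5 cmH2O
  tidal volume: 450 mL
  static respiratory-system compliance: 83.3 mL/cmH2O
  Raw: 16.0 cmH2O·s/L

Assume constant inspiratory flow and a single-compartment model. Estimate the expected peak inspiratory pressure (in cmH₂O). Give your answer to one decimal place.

25.6

Flow: 57 L/min ÷ 60 = 0.95 L/s.
Equation of motion (constant flow): PIP = Vt/C + R·V̇ + PEEP.
PIP = 450/83.3 + 16.0×0.95 + 5 = 5.402 + 15.2 + 5 = 25.602 cmH2O.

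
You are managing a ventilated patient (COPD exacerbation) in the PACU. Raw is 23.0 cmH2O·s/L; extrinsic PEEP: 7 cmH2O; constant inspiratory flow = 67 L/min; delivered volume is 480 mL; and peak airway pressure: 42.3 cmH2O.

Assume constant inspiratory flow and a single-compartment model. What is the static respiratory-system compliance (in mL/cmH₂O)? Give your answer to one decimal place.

49.9

Flow: 67 L/min ÷ 60 = 1.1167 L/s.
Equation of motion (constant flow): PIP = Vt/C + R·V̇ + PEEP.
Vt/C = PIP − R·V̇ − PEEP = 42.3 − 23.0×1.1167 − 7 = 42.3 − 25.684 − 7 = 9.616 cmH2O.
C = Vt / 9.616 = 480 / 9.616 = 49.917 mL/cmH2O.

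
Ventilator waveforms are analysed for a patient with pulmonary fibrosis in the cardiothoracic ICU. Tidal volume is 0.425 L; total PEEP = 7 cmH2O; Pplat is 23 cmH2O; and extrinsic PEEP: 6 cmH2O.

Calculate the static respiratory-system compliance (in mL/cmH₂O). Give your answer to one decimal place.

26.6

End-expiratory occlusion gives total PEEP = 7 cmH2O (intrinsic PEEP = 7 − 6 = 1). Use total PEEP for the elastic gradient.
Cstat = Vt / (Pplat − PEEPtotal) = 425 / (23 − 7) = 425 / 16.0 = 26.563 mL/cmH2O.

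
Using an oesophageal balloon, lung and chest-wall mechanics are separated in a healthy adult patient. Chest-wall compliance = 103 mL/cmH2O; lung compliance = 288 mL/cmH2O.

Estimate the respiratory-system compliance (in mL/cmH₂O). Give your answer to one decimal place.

75.9

Lung and chest wall are elastances in series: 1/Crs = 1/CL + 1/Ccw.
1/Crs = 1/288 + 1/103 = 0.01318.
Crs = 75.873 mL/cmH2O.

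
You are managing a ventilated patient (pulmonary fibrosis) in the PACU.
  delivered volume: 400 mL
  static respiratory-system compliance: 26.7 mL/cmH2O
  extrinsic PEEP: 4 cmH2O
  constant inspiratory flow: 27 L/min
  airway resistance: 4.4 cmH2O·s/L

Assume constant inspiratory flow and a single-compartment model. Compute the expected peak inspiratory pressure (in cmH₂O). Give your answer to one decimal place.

Flow: 27 L/min ÷ 60 = 0.45 L/s.
Equation of motion (constant flow): PIP = Vt/C + R·V̇ + PEEP.
PIP = 400/26.7 + 4.4×0.45 + 4 = 14.981 + 1.98 + 4 = 20.961 cmH2O.

21.0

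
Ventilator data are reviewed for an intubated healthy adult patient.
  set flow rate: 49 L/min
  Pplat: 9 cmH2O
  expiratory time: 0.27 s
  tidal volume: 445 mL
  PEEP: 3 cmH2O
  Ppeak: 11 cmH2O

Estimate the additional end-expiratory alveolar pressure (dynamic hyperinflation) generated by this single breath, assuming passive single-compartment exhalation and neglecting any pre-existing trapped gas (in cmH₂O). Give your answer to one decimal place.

Flow: 49 L/min ÷ 60 = 0.8167 L/s.
R = (PIP − Pplat)/V̇ = (11 − 9) / 0.8167 = 2.0/0.8167 = 2.449 cmH2O·s/L.
C = Vt/(Pplat − PEEP) = 445.0 / (9 − 3) = 445.0/6.0 = 74.167 mL/cmH2O.
τ = R × C = 2.449 × 0.07417 L/cmH2O = 0.1816 s.
Fraction remaining = e^(−Te/τ) = e^(−0.27/0.1816) = 0.2261; trapped volume = 445.0 × 0.2261 = 100.61 mL.
Additional alveolar pressure from trapping ≈ V_trapped / C = 100.61 / 74.167 = 1.357 cmH2O.

1.4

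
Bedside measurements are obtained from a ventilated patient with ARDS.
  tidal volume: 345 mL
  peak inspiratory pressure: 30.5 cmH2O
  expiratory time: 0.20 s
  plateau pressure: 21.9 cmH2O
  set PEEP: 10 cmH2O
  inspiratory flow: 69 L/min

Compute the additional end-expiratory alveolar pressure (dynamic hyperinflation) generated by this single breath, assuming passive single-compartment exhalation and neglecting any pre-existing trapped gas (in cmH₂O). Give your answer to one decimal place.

Flow: 69 L/min ÷ 60 = 1.15 L/s.
R = (PIP − Pplat)/V̇ = (30.5 − 21.9) / 1.15 = 8.6/1.15 = 7.478 cmH2O·s/L.
C = Vt/(Pplat − PEEP) = 345.0 / (21.9 − 10) = 345.0/11.9 = 28.992 mL/cmH2O.
τ = R × C = 7.478 × 0.02899 L/cmH2O = 0.2168 s.
Fraction remaining = e^(−Te/τ) = e^(−0.20/0.2168) = 0.3975; trapped volume = 345.0 × 0.3975 = 137.14 mL.
Additional alveolar pressure from trapping ≈ V_trapped / C = 137.14 / 28.992 = 4.73 cmH2O.

4.7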